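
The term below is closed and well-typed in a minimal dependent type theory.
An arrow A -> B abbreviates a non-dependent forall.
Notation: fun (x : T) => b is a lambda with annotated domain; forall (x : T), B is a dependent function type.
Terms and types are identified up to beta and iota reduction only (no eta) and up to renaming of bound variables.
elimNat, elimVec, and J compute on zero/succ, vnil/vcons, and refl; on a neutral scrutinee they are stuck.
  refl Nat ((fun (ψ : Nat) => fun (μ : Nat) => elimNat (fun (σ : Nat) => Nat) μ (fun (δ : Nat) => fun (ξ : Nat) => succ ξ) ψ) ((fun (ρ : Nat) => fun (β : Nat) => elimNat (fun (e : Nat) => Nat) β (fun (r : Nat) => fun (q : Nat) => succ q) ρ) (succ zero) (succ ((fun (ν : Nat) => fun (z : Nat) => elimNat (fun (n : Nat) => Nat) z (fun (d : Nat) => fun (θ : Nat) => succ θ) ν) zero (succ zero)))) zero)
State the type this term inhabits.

type:
  Eq Nat (succ (succ (succ zero))) (succ (succ (succ zero)))


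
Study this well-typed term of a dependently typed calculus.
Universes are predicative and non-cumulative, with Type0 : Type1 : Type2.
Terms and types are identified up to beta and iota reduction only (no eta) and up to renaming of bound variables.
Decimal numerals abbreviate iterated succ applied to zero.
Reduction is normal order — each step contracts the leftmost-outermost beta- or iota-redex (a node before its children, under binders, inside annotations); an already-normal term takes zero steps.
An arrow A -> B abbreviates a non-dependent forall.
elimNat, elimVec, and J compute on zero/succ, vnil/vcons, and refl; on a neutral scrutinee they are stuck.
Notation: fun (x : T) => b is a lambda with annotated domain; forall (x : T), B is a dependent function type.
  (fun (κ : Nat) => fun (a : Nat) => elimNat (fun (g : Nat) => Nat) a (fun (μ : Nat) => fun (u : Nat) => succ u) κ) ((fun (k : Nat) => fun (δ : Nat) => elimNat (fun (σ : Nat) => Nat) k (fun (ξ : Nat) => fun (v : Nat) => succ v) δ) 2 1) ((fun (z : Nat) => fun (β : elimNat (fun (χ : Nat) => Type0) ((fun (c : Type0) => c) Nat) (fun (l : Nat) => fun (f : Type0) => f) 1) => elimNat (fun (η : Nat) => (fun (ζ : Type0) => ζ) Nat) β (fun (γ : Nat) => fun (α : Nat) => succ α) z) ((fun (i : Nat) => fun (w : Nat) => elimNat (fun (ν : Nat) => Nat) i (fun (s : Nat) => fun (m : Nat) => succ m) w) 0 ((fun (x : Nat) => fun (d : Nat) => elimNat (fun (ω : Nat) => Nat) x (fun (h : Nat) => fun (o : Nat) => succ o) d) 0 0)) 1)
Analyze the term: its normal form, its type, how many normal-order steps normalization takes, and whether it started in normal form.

reduced normal form:
  4
the term's type:
  Nat
reduction steps (normal order): 28
started in normal form: no
first contracted redex: a beta-redex


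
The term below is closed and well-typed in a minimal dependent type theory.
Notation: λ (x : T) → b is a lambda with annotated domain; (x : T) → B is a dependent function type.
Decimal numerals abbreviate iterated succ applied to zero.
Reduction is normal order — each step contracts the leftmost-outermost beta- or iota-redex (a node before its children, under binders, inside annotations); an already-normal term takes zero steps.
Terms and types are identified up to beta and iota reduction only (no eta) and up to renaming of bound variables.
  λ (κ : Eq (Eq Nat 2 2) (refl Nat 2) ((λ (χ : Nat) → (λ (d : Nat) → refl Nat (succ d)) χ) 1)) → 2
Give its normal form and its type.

reduced normal form:
  λ (κ : Eq (Eq Nat 2 2) (refl Nat 2) (refl Nat 2)) → 2
type:
  (κ : Eq (Eq Nat 2 2) (refl Nat 2) (refl Nat 2)) → Nat
observation: contracting a beta-redex first, the term normalizes in 2 steps.


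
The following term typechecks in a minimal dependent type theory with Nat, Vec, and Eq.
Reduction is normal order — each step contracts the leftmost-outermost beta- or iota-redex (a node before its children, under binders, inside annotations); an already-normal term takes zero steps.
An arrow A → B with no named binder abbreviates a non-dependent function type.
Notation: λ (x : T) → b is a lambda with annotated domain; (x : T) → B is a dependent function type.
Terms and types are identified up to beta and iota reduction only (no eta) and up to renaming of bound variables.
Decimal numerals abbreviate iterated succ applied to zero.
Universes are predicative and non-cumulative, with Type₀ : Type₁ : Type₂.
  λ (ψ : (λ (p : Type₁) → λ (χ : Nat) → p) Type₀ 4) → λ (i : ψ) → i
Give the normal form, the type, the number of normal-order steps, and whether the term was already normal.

resulting normal form:
  λ (ψ : Type₀) → λ (p : ψ) → p
the term's type:
  (ψ : Type₀) → ψ → ψ
normal-order step count: 2
term was already normal: no
first contracted redex: a beta-redex


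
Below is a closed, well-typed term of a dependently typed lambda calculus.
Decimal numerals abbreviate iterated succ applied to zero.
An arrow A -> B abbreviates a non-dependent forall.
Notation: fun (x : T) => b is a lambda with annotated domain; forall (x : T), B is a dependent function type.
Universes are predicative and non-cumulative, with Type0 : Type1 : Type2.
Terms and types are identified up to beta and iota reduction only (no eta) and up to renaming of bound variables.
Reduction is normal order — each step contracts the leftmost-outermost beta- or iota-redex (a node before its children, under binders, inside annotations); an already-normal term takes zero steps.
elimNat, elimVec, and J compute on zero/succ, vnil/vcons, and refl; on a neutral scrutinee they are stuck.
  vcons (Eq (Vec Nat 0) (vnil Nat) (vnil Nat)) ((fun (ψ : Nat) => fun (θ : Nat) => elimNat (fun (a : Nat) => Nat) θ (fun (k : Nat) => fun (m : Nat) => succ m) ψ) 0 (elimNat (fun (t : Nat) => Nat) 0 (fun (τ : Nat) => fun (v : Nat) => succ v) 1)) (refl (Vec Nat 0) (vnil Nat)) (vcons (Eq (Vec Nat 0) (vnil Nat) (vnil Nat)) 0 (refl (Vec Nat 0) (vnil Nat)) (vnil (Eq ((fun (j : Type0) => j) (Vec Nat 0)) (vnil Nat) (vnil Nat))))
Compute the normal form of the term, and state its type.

reduced normal form:
  vcons (Eq (Vec Nat 0) (vnil Nat) (vnil Nat)) 1 (refl (Vec Nat 0) (vnil Nat)) (vcons (Eq (Vec Nat 0) (vnil Nat) (vnil Nat)) 0 (refl (Vec Nat 0) (vnil Nat)) (vnil (Eq (Vec Nat 0) (vnil Nat) (vnil Nat))))
the term's type:
  Vec (Eq (Vec Nat 0) (vnil Nat) (vnil Nat)) 2


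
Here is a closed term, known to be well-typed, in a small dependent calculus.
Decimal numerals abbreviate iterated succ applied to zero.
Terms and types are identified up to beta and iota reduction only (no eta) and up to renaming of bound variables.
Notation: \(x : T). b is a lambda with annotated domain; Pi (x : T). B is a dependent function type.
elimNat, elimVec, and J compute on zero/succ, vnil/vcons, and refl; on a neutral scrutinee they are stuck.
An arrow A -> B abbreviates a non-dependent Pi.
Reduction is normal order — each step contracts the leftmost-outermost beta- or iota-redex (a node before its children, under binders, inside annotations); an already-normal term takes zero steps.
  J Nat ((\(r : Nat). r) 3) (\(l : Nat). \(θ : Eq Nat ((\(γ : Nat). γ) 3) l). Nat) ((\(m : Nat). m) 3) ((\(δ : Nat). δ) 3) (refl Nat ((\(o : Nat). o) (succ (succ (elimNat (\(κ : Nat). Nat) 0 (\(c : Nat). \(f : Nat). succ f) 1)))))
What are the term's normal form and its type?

reduced normal form:
  3
type:
  Nat


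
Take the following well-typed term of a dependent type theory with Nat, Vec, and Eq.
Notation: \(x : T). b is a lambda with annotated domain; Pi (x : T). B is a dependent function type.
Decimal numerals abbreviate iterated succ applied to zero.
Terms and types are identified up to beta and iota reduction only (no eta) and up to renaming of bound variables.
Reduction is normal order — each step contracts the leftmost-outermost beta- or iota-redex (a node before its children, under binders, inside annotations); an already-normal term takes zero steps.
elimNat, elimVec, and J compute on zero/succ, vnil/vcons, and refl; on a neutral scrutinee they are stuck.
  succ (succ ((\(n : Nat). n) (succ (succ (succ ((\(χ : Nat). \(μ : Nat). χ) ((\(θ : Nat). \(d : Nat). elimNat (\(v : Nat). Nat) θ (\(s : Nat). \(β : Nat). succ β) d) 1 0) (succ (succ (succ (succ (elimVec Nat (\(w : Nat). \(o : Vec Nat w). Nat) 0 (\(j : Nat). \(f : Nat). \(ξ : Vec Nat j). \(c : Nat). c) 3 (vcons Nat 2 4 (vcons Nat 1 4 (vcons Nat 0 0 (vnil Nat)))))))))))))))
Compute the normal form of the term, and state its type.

normal form:
  6
the term's type:
  Nat
observation: reduction starts at a beta-redex, and 6 normal-order steps reach the normal form.


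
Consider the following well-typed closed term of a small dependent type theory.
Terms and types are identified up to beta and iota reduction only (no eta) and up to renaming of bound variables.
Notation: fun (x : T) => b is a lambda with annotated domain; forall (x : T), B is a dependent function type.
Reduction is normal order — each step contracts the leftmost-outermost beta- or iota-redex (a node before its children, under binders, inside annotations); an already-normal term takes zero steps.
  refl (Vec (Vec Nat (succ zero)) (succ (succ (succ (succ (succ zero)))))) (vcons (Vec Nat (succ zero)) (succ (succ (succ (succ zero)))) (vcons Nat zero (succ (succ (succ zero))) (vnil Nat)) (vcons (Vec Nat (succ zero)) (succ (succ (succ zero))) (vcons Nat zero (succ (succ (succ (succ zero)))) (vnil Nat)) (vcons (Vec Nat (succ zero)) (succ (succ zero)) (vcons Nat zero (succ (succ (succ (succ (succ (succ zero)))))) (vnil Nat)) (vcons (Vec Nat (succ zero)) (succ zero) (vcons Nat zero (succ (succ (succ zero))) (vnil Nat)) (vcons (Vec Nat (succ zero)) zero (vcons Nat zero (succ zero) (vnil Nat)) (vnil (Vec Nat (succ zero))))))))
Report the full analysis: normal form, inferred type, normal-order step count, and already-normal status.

normal form:
  refl (Vec (Vec Nat (succ zero)) (succ (succ (succ (succ (succ zero)))))) (vcons (Vec Nat (succ zero)) (succ (succ (succ (succ zero)))) (vcons Nat zero (succ (succ (succ zero))) (vnil Nat)) (vcons (Vec Nat (succ zero)) (succ (succ (succ zero))) (vcons Nat zero (succ (succ (succ (succ zero)))) (vnil Nat)) (vcons (Vec Nat (succ zero)) (succ (succ zero)) (vcons Nat zero (succ (succ (succ (succ (succ (succ zero)))))) (vnil Nat)) (vcons (Vec Nat (succ zero)) (succ zero) (vcons Nat zero (succ (succ (succ zero))) (vnil Nat)) (vcons (Vec Nat (succ zero)) zero (vcons Nat zero (succ zero) (vnil Nat)) (vnil (Vec Nat (succ zero))))))))
inferred type:
  Eq (Vec (Vec Nat (succ zero)) (succ (succ (succ (succ (succ zero)))))) (vcons (Vec Nat (succ zero)) (succ (succ (succ (succ zero)))) (vcons Nat zero (succ (succ (succ zero))) (vnil Nat)) (vcons (Vec Nat (succ zero)) (succ (succ (succ zero))) (vcons Nat zero (succ (succ (succ (succ zero)))) (vnil Nat)) (vcons (Vec Nat (succ zero)) (succ (succ zero)) (vcons Nat zero (succ (succ (succ (succ (succ (succ zero)))))) (vnil Nat)) (vcons (Vec Nat (succ zero)) (succ zero) (vcons Nat zero (succ (succ (succ zero))) (vnil Nat)) (vcons (Vec Nat (succ zero)) zero (vcons Nat zero (succ zero) (vnil Nat)) (vnil (Vec Nat (succ zero)))))))) (vcons (Vec Nat (succ zero)) (succ (succ (succ (succ zero)))) (vcons Nat zero (succ (succ (succ zero))) (vnil Nat)) (vcons (Vec Nat (succ zero)) (succ (succ (succ zero))) (vcons Nat zero (succ (succ (succ (succ zero)))) (vnil Nat)) (vcons (Vec Nat (succ zero)) (succ (succ zero)) (vcons Nat zero (succ (succ (succ (succ (succ (succ zero)))))) (vnil Nat)) (vcons (Vec Nat (succ zero)) (succ zero) (vcons Nat zero (succ (succ (succ zero))) (vnil Nat)) (vcons (Vec Nat (succ zero)) zero (vcons Nat zero (succ zero) (vnil Nat)) (vnil (Vec Nat (succ zero))))))))
reduction steps (normal order): 0
already normal: yes


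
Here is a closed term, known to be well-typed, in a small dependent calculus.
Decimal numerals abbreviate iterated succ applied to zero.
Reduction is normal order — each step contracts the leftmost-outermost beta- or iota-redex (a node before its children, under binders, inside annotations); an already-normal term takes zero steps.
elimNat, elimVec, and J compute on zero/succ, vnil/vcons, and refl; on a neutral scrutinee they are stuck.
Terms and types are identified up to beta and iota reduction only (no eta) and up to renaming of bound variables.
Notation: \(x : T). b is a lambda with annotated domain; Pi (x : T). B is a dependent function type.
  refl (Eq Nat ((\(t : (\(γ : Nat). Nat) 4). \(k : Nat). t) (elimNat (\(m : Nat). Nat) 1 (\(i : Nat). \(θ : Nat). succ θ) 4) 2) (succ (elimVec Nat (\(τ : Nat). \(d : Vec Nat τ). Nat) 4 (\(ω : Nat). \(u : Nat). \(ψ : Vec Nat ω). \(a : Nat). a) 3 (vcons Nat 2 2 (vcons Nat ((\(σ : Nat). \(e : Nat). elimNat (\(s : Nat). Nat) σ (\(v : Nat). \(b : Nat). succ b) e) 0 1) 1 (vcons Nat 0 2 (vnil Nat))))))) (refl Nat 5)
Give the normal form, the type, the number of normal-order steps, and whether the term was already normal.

normal form:
  refl (Eq Nat 5 5) (refl Nat 5)
the term's type:
  Eq (Eq Nat 5 5) (refl Nat 5) (refl Nat 5)
reduction steps (normal order): 31
already normal: no
first contracted redex: a beta-redex


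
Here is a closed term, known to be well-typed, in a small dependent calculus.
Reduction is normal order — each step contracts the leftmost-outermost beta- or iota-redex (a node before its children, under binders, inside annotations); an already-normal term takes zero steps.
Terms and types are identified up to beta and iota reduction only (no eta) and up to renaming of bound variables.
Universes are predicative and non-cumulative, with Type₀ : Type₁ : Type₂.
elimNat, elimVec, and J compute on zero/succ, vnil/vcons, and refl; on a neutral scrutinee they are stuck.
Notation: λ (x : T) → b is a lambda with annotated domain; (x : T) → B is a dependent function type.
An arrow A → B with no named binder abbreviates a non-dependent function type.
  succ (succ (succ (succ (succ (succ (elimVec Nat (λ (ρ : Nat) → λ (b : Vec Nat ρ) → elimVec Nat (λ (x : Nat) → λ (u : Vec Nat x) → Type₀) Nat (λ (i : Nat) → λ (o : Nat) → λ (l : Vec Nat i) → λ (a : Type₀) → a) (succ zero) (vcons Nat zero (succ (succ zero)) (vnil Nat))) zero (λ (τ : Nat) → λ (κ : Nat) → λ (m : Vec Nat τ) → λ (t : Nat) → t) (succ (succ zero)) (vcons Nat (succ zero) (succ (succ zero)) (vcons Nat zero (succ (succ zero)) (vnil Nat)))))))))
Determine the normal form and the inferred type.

reduced normal form:
  succ (succ (succ (succ (succ (succ zero)))))
type:
  Nat


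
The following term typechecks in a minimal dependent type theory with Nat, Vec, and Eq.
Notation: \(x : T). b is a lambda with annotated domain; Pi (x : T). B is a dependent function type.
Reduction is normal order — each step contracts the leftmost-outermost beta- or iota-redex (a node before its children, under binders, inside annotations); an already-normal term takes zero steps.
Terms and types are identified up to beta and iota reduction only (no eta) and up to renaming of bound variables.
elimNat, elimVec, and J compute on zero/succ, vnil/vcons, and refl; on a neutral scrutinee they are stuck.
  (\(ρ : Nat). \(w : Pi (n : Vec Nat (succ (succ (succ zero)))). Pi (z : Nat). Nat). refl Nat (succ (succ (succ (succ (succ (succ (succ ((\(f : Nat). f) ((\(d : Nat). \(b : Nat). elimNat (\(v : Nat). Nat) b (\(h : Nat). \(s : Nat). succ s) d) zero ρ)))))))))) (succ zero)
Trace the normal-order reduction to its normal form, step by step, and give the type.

normal-order reduction:
  (\(ρ : Nat). \(w : Pi (n : Vec Nat (succ (succ (succ zero)))). Pi (z : Nat). Nat). refl Nat (succ (succ (succ (succ (succ (succ (succ ((\(f : Nat). f) ((\(d : Nat). \(b : Nat). elimNat (\(v : Nat). Nat) b (\(h : Nat). \(s : Nat). succ s) d) zero ρ)))))))))) (succ zero)
  ~> \(ρ : Pi (w : Vec Nat (succ (succ (succ zero)))). Pi (n : Nat). Nat). refl Nat (succ (succ (succ (succ (succ (succ (succ ((\(z : Nat). z) ((\(f : Nat). \(d : Nat). elimNat (\(b : Nat). Nat) d (\(v : Nat). \(h : Nat). succ h) f) zero (succ zero))))))))))
  ~> \(ρ : Pi (w : Vec Nat (succ (succ (succ zero)))). Pi (n : Nat). Nat). refl Nat (succ (succ (succ (succ (succ (succ (succ ((\(z : Nat). \(f : Nat). elimNat (\(d : Nat). Nat) f (\(b : Nat). \(v : Nat). succ v) z) zero (succ zero)))))))))
  ~> \(ρ : Pi (w : Vec Nat (succ (succ (succ zero)))). Pi (n : Nat). Nat). refl Nat (succ (succ (succ (succ (succ (succ (succ ((\(z : Nat). elimNat (\(f : Nat). Nat) z (\(d : Nat). \(b : Nat). succ b) zero) (succ zero)))))))))
  ~> \(ρ : Pi (w : Vec Nat (succ (succ (succ zero)))). Pi (n : Nat). Nat). refl Nat (succ (succ (succ (succ (succ (succ (succ (elimNat (\(z : Nat). Nat) (succ zero) (\(f : Nat). \(d : Nat). succ d) zero))))))))
  ~> \(ρ : Pi (w : Vec Nat (succ (succ (succ zero)))). Pi (n : Nat). Nat). refl Nat (succ (succ (succ (succ (succ (succ (succ (succ zero))))))))
the term's type:
  Pi (ρ : Pi (w : Vec Nat (succ (succ (succ zero)))). Pi (n : Nat). Nat). Eq Nat (succ (succ (succ (succ (succ (succ (succ (succ zero)))))))) (succ (succ (succ (succ (succ (succ (succ (succ zero))))))))


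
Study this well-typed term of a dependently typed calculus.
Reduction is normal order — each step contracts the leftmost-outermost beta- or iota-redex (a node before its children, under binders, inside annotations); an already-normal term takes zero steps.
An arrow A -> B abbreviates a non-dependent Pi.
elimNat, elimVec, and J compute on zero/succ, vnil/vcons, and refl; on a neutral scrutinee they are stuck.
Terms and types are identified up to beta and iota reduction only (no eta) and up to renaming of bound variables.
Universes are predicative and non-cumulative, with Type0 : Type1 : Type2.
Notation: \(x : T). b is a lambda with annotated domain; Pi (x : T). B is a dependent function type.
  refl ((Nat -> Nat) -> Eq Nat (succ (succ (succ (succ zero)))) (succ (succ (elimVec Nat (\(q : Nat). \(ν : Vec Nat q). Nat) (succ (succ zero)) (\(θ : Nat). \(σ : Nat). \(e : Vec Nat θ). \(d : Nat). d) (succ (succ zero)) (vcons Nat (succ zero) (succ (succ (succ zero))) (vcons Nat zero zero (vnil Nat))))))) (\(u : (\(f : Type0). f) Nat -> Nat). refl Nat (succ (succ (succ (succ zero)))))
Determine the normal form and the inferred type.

normal form:
  refl ((Nat -> Nat) -> Eq Nat (succ (succ (succ (succ zero)))) (succ (succ (succ (succ zero))))) (\(q : Nat -> Nat). refl Nat (succ (succ (succ (succ zero)))))
type:
  Eq ((Nat -> Nat) -> Eq Nat (succ (succ (succ (succ zero)))) (succ (succ (succ (succ zero))))) (\(q : Nat -> Nat). refl Nat (succ (succ (succ (succ zero))))) (\(ν : Nat -> Nat). refl Nat (succ (succ (succ (succ zero)))))
observation: contracting an elimVec iota-redex first, the term normalizes in 12 steps.


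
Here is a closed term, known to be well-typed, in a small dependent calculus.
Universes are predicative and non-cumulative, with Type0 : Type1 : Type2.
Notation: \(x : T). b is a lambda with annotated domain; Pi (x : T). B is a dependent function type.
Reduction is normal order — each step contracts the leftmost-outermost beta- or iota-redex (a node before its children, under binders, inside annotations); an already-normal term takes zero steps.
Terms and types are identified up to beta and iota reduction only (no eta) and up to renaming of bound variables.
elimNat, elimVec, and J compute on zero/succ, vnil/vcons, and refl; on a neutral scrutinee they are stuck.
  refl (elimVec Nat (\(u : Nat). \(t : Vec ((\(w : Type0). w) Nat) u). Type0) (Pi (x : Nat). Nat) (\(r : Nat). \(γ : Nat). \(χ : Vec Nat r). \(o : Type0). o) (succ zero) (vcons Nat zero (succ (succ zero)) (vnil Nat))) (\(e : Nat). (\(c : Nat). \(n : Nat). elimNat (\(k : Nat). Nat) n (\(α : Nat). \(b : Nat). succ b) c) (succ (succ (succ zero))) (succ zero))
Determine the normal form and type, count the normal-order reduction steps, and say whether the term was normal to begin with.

resulting normal form:
  refl (Pi (u : Nat). Nat) (\(t : Nat). succ (succ (succ (succ zero))))
the term's type:
  Eq (Pi (u : Nat). Nat) (\(t : Nat). succ (succ (succ (succ zero)))) (\(w : Nat). succ (succ (succ (succ zero))))
steps to reach normal form (normal order): 18
already normal: no
first redex: an elimVec iota-redex


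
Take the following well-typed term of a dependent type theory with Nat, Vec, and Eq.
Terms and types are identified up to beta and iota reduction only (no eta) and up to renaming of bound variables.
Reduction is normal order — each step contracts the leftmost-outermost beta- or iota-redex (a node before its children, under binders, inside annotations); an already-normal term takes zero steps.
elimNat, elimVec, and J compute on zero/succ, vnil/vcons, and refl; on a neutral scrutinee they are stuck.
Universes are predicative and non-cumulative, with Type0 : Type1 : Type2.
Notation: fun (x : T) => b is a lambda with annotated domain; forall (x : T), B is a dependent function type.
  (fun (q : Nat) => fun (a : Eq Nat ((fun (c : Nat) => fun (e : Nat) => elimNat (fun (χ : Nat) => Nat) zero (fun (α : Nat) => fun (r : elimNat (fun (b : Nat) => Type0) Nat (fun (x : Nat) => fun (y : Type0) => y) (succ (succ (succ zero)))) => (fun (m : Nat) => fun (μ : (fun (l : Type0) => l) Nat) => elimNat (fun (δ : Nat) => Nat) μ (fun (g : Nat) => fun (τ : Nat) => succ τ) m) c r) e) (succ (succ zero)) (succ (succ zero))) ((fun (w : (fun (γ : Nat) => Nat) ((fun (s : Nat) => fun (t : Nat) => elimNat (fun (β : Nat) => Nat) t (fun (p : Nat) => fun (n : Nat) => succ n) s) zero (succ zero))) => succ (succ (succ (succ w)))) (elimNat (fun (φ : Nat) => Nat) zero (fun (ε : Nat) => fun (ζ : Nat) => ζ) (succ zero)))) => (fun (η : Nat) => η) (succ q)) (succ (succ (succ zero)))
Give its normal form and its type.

normal form:
  fun (q : Eq Nat (succ (succ (succ (succ zero)))) (succ (succ (succ (succ zero))))) => succ (succ (succ (succ zero)))
the term's type:
  forall (q : Eq Nat (succ (succ (succ (succ zero)))) (succ (succ (succ (succ zero))))), Nat


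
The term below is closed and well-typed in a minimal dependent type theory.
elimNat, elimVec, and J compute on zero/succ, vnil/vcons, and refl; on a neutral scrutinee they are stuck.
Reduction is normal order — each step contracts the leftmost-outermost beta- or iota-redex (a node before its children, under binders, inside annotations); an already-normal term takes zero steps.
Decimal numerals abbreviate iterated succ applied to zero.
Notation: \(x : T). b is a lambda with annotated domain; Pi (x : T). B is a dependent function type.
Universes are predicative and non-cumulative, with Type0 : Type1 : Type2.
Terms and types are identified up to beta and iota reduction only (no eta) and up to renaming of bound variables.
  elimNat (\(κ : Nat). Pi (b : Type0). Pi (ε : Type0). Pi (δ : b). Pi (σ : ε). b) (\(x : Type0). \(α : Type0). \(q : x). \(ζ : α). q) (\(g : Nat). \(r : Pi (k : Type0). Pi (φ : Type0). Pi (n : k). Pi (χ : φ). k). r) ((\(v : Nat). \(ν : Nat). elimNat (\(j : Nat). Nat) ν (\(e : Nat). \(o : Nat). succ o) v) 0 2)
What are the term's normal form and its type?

resulting normal form:
  \(κ : Type0). \(b : Type0). \(ε : κ). \(δ : b). ε
inferred type:
  Pi (κ : Type0). Pi (b : Type0). Pi (ε : κ). Pi (δ : b). κ
observation: contracting a beta-redex first, the term normalizes in 10 steps.


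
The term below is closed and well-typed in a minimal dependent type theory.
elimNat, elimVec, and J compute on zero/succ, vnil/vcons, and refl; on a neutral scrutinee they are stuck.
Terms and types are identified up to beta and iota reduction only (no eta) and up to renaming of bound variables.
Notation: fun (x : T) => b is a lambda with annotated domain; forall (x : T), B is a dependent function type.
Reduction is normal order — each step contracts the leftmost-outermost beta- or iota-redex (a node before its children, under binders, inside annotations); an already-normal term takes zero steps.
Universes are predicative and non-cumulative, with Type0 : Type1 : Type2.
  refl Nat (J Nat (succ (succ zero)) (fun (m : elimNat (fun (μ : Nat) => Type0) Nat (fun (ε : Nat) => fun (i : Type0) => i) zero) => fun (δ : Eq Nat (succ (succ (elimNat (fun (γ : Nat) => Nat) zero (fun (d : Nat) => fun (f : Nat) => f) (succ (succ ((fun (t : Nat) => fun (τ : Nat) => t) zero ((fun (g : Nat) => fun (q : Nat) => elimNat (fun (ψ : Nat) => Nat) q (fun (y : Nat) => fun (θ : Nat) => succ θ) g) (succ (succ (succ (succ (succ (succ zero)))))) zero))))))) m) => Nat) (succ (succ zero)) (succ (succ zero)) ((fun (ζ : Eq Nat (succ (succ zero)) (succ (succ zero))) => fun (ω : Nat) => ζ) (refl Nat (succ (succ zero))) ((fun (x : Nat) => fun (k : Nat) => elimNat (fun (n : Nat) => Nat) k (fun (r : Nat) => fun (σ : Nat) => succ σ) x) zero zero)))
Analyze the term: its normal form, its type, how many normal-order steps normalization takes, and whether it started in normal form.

reduced normal form:
  refl Nat (succ (succ zero))
the term's type:
  Eq Nat (succ (succ zero)) (succ (succ zero))
steps to reach normal form (normal order): 13
already normal: no
first redex: an elimNat iota-redex


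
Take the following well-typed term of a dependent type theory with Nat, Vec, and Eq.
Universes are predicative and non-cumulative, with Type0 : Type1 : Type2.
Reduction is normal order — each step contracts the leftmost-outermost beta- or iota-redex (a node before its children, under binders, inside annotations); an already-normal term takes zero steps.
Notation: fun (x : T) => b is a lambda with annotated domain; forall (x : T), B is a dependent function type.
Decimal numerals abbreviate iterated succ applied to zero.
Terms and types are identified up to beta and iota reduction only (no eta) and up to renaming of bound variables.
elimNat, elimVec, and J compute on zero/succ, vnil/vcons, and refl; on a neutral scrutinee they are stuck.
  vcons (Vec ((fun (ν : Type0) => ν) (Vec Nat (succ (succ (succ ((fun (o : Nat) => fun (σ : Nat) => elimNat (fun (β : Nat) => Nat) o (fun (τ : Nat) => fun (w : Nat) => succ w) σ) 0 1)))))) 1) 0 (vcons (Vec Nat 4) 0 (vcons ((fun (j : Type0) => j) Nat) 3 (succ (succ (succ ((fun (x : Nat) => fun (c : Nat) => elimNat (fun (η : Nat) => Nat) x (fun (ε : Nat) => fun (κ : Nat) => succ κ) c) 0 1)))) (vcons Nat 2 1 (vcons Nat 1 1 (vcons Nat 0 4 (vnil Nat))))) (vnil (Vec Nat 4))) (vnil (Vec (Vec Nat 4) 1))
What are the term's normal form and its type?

reduced normal form:
  vcons (Vec (Vec Nat 4) 1) 0 (vcons (Vec Nat 4) 0 (vcons Nat 3 4 (vcons Nat 2 1 (vcons Nat 1 1 (vcons Nat 0 4 (vnil Nat))))) (vnil (Vec Nat 4))) (vnil (Vec (Vec Nat 4) 1))
inferred type:
  Vec (Vec (Vec Nat 4) 1) 1


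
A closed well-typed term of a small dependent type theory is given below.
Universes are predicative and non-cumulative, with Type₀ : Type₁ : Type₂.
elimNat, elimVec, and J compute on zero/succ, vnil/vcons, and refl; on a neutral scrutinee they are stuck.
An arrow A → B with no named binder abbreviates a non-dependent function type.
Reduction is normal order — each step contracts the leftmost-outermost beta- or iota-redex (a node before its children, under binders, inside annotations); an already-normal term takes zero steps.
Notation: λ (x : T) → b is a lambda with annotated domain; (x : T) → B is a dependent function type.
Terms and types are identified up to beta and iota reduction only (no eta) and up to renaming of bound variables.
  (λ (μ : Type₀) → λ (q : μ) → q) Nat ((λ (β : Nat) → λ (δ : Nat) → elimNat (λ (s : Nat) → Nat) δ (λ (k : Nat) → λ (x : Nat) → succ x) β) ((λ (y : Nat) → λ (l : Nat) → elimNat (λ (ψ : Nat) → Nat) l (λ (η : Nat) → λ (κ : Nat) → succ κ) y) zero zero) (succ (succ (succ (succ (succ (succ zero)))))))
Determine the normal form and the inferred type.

reduced normal form:
  succ (succ (succ (succ (succ (succ zero)))))
type:
  Nat
observation: the term reaches its normal form after 8 normal-order steps.


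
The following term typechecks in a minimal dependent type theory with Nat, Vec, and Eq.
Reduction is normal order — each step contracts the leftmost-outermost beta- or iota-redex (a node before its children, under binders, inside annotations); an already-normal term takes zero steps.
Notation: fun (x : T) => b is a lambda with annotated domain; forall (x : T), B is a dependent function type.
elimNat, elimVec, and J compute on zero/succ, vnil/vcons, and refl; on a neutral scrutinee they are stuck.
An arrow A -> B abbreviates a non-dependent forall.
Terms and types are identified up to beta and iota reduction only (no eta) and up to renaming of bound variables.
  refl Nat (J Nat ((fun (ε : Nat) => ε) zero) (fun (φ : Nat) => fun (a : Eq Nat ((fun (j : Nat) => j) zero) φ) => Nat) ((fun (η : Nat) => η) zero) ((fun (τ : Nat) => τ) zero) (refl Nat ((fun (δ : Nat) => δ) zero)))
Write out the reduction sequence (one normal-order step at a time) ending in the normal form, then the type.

normal-order reduction sequence:
  refl Nat (J Nat ((fun (ε : Nat) => ε) zero) (fun (φ : Nat) => fun (a : Eq Nat ((fun (j : Nat) => j) zero) φ) => Nat) ((fun (η : Nat) => η) zero) ((fun (τ : Nat) => τ) zero) (refl Nat ((fun (δ : Nat) => δ) zero)))
  ~> refl Nat ((fun (ε : Nat) => ε) zero)
  ~> refl Nat zero
type:
  Eq Nat zero zero


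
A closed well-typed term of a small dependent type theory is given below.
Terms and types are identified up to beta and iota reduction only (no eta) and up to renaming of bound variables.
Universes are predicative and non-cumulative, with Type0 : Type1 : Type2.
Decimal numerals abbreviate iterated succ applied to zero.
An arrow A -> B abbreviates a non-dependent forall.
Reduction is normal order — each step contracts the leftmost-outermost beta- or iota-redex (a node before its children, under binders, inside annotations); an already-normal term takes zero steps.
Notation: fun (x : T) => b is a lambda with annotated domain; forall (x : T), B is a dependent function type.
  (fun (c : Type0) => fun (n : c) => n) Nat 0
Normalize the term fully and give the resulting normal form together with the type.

normal form:
  0
type:
  Nat


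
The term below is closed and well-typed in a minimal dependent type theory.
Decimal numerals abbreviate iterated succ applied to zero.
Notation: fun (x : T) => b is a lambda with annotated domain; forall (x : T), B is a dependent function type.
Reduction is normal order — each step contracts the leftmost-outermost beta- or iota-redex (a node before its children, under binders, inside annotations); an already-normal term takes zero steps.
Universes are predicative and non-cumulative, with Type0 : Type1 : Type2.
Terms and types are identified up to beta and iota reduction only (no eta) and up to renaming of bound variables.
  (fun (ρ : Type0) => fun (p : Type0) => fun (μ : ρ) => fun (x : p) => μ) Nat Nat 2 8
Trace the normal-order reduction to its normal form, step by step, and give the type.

normal-order reduction sequence:
  (fun (ρ : Type0) => fun (p : Type0) => fun (μ : ρ) => fun (x : p) => μ) Nat Nat 2 8
  ~> (fun (ρ : Type0) => fun (p : Nat) => fun (μ : ρ) => p) Nat 2 8
  ~> (fun (ρ : Nat) => fun (p : Nat) => ρ) 2 8
  ~> (fun (ρ : Nat) => 2) 8
  ~> 2
the term's type:
  Nat


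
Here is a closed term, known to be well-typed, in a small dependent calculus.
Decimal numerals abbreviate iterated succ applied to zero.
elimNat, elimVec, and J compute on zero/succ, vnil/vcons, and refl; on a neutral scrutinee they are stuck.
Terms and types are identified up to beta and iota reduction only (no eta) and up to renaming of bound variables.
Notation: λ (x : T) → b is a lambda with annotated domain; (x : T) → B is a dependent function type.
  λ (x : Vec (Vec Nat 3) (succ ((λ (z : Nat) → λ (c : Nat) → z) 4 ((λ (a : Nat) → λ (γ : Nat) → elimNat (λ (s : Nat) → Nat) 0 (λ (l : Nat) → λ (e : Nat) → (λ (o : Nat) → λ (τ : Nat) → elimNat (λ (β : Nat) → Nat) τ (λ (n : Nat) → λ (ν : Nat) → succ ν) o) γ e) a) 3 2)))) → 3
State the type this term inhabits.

type:
  (x : Vec (Vec Nat 3) 5) → Nat


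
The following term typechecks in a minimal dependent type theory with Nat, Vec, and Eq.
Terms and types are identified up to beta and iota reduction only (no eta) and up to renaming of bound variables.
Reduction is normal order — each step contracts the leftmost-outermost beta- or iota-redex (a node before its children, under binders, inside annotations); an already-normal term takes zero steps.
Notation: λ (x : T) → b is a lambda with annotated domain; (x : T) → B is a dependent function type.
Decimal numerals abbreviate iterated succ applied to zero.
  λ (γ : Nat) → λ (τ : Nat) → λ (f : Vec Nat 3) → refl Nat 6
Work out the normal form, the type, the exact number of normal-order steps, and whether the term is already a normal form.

resulting normal form:
  λ (γ : Nat) → λ (τ : Nat) → λ (f : Vec Nat 3) → refl Nat 6
the term's type:
  (γ : Nat) → (τ : Nat) → (f : Vec Nat 3) → Eq Nat 6 6
steps to reach normal form (normal order): 0
term was already normal: yes


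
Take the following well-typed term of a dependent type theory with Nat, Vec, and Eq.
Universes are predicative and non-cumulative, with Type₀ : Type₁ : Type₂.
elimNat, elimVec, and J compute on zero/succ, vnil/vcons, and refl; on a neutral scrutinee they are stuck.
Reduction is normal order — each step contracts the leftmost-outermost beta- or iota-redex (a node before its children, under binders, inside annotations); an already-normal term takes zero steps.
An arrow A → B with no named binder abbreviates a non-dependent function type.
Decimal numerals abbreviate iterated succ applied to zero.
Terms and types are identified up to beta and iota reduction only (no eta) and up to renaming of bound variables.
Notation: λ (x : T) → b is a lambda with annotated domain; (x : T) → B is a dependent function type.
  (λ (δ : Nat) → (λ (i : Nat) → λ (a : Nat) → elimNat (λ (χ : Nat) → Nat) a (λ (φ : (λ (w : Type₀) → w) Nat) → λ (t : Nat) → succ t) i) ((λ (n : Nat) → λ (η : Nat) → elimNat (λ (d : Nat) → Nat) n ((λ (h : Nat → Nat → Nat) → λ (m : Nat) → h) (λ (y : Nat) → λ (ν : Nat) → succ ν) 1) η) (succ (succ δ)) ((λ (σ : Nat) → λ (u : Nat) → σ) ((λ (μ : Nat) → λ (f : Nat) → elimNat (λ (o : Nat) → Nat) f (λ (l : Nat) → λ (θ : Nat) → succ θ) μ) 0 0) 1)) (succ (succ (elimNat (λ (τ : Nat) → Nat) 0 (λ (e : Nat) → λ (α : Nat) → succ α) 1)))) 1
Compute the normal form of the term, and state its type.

reduced normal form:
  6
inferred type:
  Nat


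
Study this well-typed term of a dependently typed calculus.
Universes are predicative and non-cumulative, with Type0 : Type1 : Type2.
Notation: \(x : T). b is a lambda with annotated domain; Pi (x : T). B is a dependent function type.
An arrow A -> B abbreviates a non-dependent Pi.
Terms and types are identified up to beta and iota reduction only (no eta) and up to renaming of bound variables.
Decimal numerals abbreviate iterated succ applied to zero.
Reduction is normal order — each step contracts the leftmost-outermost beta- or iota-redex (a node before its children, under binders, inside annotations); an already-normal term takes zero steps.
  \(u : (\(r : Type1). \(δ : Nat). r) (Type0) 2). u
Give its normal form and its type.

resulting normal form:
  \(u : Type0). u
inferred type:
  Type0 -> Type0
observation: 2 normal-order steps separate the term from its normal form.


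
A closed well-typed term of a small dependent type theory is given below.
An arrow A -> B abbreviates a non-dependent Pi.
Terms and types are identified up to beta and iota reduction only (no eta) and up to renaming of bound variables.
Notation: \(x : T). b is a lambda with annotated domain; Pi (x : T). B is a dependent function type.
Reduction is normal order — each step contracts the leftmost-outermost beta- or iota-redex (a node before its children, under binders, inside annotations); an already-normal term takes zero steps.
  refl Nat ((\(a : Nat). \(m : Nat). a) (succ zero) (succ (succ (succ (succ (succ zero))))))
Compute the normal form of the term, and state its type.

resulting normal form:
  refl Nat (succ zero)
the term's type:
  Eq Nat (succ zero) (succ zero)


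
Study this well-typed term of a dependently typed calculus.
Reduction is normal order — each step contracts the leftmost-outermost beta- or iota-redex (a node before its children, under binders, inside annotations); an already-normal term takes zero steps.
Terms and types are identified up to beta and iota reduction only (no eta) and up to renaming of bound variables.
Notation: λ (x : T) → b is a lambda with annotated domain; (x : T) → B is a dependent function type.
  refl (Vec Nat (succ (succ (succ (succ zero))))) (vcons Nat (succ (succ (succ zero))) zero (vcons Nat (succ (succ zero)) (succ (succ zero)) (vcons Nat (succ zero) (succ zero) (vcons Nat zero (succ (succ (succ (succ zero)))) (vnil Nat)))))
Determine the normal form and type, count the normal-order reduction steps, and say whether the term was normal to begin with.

resulting normal form:
  refl (Vec Nat (succ (succ (succ (succ zero))))) (vcons Nat (succ (succ (succ zero))) zero (vcons Nat (succ (succ zero)) (succ (succ zero)) (vcons Nat (succ zero) (succ zero) (vcons Nat zero (succ (succ (succ (succ zero)))) (vnil Nat)))))
inferred type:
  Eq (Vec Nat (succ (succ (succ (succ zero))))) (vcons Nat (succ (succ (succ zero))) zero (vcons Nat (succ (succ zero)) (succ (succ zero)) (vcons Nat (succ zero) (succ zero) (vcons Nat zero (succ (succ (succ (succ zero)))) (vnil Nat))))) (vcons Nat (succ (succ (succ zero))) zero (vcons Nat (succ (succ zero)) (succ (succ zero)) (vcons Nat (succ zero) (succ zero) (vcons Nat zero (succ (succ (succ (succ zero)))) (vnil Nat)))))
reduction steps (normal order): 0
started in normal form: yes


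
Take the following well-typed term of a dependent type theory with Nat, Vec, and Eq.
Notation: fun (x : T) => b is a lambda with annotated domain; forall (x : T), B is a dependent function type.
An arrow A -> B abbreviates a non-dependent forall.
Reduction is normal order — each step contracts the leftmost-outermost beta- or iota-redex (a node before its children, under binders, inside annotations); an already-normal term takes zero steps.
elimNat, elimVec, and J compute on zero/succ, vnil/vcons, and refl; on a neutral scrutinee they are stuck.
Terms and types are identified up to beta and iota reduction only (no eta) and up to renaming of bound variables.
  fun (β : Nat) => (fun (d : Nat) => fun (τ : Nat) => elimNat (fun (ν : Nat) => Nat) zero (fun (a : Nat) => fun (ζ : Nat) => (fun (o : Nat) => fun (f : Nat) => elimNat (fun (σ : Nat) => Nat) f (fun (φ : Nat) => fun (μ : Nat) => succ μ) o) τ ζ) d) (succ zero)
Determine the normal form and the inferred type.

reduced normal form:
  fun (β : Nat) => fun (d : Nat) => elimNat (fun (τ : Nat) => Nat) zero (fun (ν : Nat) => fun (a : Nat) => succ a) d
the term's type:
  Nat -> Nat -> Nat
observation: 7 normal-order steps normalize the term, beginning with a beta-redex.


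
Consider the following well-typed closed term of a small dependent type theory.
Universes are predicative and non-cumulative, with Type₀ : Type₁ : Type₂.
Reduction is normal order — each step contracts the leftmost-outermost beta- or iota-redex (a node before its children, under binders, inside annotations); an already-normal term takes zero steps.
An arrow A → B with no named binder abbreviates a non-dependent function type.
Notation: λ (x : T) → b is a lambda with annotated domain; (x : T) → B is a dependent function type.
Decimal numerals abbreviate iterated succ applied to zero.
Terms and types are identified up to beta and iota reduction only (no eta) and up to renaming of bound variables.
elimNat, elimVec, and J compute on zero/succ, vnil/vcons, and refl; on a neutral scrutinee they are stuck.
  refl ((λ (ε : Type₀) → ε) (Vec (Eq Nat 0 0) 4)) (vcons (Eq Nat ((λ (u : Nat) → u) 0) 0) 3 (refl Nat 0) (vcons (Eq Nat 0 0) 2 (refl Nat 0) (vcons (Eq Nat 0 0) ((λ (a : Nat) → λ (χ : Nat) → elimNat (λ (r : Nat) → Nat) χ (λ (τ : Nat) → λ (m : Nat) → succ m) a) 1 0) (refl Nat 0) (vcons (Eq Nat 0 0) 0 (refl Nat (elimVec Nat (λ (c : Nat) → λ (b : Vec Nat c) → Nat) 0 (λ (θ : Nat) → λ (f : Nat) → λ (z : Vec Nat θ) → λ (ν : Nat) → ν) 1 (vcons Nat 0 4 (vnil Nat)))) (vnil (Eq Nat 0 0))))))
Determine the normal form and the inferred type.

normal form:
  refl (Vec (Eq Nat 0 0) 4) (vcons (Eq Nat 0 0) 3 (refl Nat 0) (vcons (Eq Nat 0 0) 2 (refl Nat 0) (vcons (Eq Nat 0 0) 1 (refl Nat 0) (vcons (Eq Nat 0 0) 0 (refl Nat 0) (vnil (Eq Nat 0 0))))))
the term's type:
  Eq (Vec (Eq Nat 0 0) 4) (vcons (Eq Nat 0 0) 3 (refl Nat 0) (vcons (Eq Nat 0 0) 2 (refl Nat 0) (vcons (Eq Nat 0 0) 1 (refl Nat 0) (vcons (Eq Nat 0 0) 0 (refl Nat 0) (vnil (Eq Nat 0 0)))))) (vcons (Eq Nat 0 0) 3 (refl Nat 0) (vcons (Eq Nat 0 0) 2 (refl Nat 0) (vcons (Eq Nat 0 0) 1 (refl Nat 0) (vcons (Eq Nat 0 0) 0 (refl Nat 0) (vnil (Eq Nat 0 0))))))
observation: the leftmost-outermost redex is a beta-redex, and normalization takes 14 steps.
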